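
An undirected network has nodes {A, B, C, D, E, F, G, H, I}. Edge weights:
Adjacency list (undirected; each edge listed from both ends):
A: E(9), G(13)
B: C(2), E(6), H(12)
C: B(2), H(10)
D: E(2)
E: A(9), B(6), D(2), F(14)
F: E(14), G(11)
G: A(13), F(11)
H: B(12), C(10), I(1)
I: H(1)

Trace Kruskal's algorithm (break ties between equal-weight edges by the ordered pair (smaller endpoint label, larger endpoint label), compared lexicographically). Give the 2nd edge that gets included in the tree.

Sort edges by weight, then run Kruskal:
H-I (1): add — endpoints in different components.
B-C (2): add — endpoints in different components.
D-E (2): add — endpoints in different components.
B-E (6): add — endpoints in different components.
A-E (9): add — endpoints in different components.
C-H (10): add — endpoints in different components.
F-G (11): add — endpoints in different components.
B-H (12): skip — B and H already connected.
A-G (13): add — endpoints in different components.
The 2nd edge added is B-C.

B-C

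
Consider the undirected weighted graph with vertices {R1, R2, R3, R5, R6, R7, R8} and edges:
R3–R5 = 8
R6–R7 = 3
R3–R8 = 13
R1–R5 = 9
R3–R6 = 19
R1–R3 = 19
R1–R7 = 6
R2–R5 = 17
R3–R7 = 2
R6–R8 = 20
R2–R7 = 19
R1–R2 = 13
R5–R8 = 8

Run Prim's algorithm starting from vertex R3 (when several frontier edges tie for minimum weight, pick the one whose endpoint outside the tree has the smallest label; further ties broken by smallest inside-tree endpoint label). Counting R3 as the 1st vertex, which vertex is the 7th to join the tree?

Grow the tree from R3 using Prim:
Step 1: frontier [R3–R7 2, R3–R5 8, R3–R8 13, R1–R3 19, R3–R6 19] → take R3–R7 (2); add R7.
Step 2: frontier [R3–R5 8, R3–R8 13, R1–R3 19, R3–R6 19, R6–R7 3, R1–R7 6, R2–R7 19] → take R6–R7 (3); add R6.
Step 3: frontier [R3–R5 8, R3–R8 13, R1–R3 19, R6–R8 20, R1–R7 6, R2–R7 19] → take R1–R7 (6); add R1.
Step 4: frontier [R1–R5 9, R1–R2 13, R3–R5 8, R3–R8 13, R6–R8 20, R2–R7 19] → take R3–R5 (8); add R5.
Step 5: frontier [R1–R2 13, R3–R8 13, R5–R8 8, R2–R5 17, R6–R8 20, R2–R7 19] → take R5–R8 (8); add R8.
Step 6: frontier [R1–R2 13, R2–R5 17, R2–R7 19] → take R1–R2 (13); add R2.
Vertex order: R3, R7, R6, R1, R5, R8, R2. The 7th vertex is R2.

R2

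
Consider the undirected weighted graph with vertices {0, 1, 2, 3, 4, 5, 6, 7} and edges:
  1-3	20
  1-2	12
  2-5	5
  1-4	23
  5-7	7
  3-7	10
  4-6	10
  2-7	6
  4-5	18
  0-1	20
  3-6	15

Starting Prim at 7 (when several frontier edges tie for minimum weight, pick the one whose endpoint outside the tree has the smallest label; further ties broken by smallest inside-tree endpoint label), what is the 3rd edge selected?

3-7

Grow the tree from 7 using Prim:
Step 1: cheapest edge leaving the tree is 2-7 (6); add 2.
Step 2: cheapest edge leaving the tree is 2-5 (5); add 5.
Step 3: cheapest edge leaving the tree is 3-7 (10); add 3.
Step 4: cheapest edge leaving the tree is 1-2 (12); add 1.
Step 5: cheapest edge leaving the tree is 3-6 (15); add 6.
Step 6: cheapest edge leaving the tree is 4-6 (10); add 4.
Step 7: cheapest edge leaving the tree is 0-1 (20); add 0.
The 3rd edge added is 3-7.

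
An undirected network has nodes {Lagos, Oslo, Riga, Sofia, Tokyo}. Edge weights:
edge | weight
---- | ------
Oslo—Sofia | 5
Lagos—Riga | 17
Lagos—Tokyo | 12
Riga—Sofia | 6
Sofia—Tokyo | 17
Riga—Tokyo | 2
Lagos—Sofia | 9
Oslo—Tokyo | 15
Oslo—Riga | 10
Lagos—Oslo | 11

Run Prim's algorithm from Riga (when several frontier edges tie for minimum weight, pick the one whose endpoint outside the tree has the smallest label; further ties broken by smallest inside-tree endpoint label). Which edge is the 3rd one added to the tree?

Oslo-Sofia

Prim's algorithm from Riga:
Step 1: frontier [Riga—Tokyo 2, Riga—Sofia 6, Oslo—Riga 10, Lagos—Riga 17] → take Riga—Tokyo (2); add Tokyo.
Step 2: frontier [Riga—Sofia 6, Oslo—Riga 10, Lagos—Riga 17, Lagos—Tokyo 12, Oslo—Tokyo 15, Sofia—Tokyo 17] → take Riga—Sofia (6); add Sofia.
Step 3: frontier [Oslo—Riga 10, Lagos—Riga 17, Oslo—Sofia 5, Lagos—Sofia 9, Lagos—Tokyo 12, Oslo—Tokyo 15] → take Oslo—Sofia (5); add Oslo.
Step 4: frontier [Lagos—Oslo 11, Lagos—Riga 17, Lagos—Sofia 9, Lagos—Tokyo 12] → take Lagos—Sofia (9); add Lagos.
The 3rd edge added is Oslo—Sofia.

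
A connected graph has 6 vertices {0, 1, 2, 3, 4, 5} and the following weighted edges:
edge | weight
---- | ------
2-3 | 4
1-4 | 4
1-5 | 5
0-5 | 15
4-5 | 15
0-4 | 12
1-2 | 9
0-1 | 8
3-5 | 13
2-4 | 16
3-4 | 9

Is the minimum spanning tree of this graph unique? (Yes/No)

No

Sort edges by weight, then run Kruskal:
1-4 (4): add. Components now {0} {1,4} {2} {3} {5}
2-3 (4): add. Components now {0} {1,4} {2,3} {5}
1-5 (5): add. Components now {0} {1,4,5} {2,3}
0-1 (8): add. Components now {0,1,4,5} {2,3}
1-2 (9): add. Components now {0,1,2,3,4,5}
Non-tree edge 3-4 has weight 9, equal to the heaviest edge on its tree cycle — swapping gives another MST of the same weight. Not unique.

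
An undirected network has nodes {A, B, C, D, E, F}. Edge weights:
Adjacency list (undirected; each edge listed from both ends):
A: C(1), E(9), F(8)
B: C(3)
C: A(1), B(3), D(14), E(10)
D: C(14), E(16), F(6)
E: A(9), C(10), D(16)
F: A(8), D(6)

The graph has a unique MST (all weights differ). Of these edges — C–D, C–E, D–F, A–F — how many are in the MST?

2

Sort edges by weight, then run Kruskal:
A–C (1): add. Components now {A,C} {B} {D} {E} {F}
B–C (3): add. Components now {A,B,C} {D} {E} {F}
D–F (6): add. Components now {A,B,C} {D,F} {E}
A–F (8): add. Components now {A,B,C,D,F} {E}
A–E (9): add. Components now {A,B,C,D,E,F}
MST edge set: {A–C, B–C, D–F, A–F, A–E}.
Of the listed edges, {D–F, A–F} are in the MST → 2.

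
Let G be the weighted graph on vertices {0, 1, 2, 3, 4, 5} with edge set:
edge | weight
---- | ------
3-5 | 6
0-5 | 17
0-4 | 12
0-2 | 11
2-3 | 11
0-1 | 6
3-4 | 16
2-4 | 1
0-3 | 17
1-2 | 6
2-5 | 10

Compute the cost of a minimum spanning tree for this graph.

29

Kruskal's algorithm — process edges by increasing weight (ties by edge label):
2-4 (1): add. Components now {0} {1} {2,4} {3} {5}
0-1 (6): add. Components now {0,1} {2,4} {3} {5}
1-2 (6): add. Components now {0,1,2,4} {3} {5}
3-5 (6): add. Components now {0,1,2,4} {3,5}
2-5 (10): add. Components now {0,1,2,3,4,5}
MST edges: 2-4, 0-1, 1-2, 3-5, 2-5; total weight 1+6+6+6+10 = 29.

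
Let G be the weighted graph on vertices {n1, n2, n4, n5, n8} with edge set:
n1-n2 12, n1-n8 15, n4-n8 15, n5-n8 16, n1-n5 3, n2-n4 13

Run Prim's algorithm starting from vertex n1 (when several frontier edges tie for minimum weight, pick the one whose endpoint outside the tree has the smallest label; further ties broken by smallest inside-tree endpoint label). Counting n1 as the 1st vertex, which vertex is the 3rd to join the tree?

Grow the tree from n1 using Prim:
Step 1: cheapest edge leaving the tree is n1-n5 (3); add n5.
Step 2: cheapest edge leaving the tree is n1-n2 (12); add n2.
Step 3: cheapest edge leaving the tree is n2-n4 (13); add n4.
Step 4: cheapest edge leaving the tree is n1-n8 (15); add n8.
Vertex order: n1, n5, n2, n4, n8. The 3rd vertex is n2.

n2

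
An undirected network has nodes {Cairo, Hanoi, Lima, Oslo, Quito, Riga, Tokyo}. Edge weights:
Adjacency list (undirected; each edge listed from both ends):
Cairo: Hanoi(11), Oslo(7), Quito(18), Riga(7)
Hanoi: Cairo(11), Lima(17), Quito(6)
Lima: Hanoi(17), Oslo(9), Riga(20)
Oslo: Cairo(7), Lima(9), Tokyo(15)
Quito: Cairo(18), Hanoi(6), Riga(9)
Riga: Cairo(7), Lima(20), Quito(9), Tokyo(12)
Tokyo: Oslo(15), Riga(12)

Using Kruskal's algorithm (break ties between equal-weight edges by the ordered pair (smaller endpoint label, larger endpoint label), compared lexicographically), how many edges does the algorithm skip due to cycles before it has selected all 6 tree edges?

Kruskal: consider edges lightest-first.
Hanoi—Quito (6): add — endpoints in different components.
Cairo—Oslo (7): add — endpoints in different components.
Cairo—Riga (7): add — endpoints in different components.
Lima—Oslo (9): add — endpoints in different components.
Quito—Riga (9): add — endpoints in different components.
Cairo—Hanoi (11): skip — Cairo and Hanoi already connected.
Riga—Tokyo (12): add — endpoints in different components.
Edges rejected before the tree was complete: 1.

1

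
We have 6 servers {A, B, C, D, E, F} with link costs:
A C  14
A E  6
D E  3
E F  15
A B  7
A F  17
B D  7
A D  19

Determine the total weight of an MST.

45

Kruskal: consider edges lightest-first.
D E (3): add. Components now {A} {B} {C} {D,E} {F}
A E (6): add. Components now {A,D,E} {B} {C} {F}
A B (7): add. Components now {A,B,D,E} {C} {F}
B D (7): skip — B and D already connected.
A C (14): add. Components now {A,B,C,D,E} {F}
E F (15): add. Components now {A,B,C,D,E,F}
MST edges: D E, A E, A B, A C, E F; total weight 3+6+7+14+15 = 45.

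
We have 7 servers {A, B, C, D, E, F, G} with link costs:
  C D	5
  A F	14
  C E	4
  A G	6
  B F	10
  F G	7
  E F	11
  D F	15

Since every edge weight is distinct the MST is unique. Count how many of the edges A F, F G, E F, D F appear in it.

Sort edges by weight, then run Kruskal:
C E (4): add. Components now {A} {B} {C,E} {D} {F} {G}
C D (5): add. Components now {A} {B} {C,D,E} {F} {G}
A G (6): add. Components now {A,G} {B} {C,D,E} {F}
F G (7): add. Components now {A,F,G} {B} {C,D,E}
B F (10): add. Components now {A,B,F,G} {C,D,E}
E F (11): add. Components now {A,B,C,D,E,F,G}
MST edge set: {C E, C D, A G, F G, B F, E F}.
Of the listed edges, {F G, E F} are in the MST → 2.

2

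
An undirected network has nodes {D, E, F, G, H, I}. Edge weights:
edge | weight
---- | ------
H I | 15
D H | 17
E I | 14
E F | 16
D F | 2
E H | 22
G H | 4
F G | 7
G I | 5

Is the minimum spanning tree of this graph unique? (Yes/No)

Sort edges by weight, then run Kruskal:
D F (2): add — endpoints in different components.
G H (4): add — endpoints in different components.
G I (5): add — endpoints in different components.
F G (7): add — endpoints in different components.
E I (14): add — endpoints in different components.
Every non-tree edge has weight strictly greater than the heaviest edge on the tree path between its endpoints, so the MST is unique.

Yes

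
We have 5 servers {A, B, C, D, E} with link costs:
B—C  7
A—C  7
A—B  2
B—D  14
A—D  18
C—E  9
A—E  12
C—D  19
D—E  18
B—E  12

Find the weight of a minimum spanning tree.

Prim's algorithm from C:
Step 1: frontier [A—C 7, B—C 7, C—E 9, C—D 19] → take A—C (7); add A.
Step 2: frontier [A—B 2, A—E 12, A—D 18, B—C 7, C—E 9, C—D 19] → take A—B (2); add B.
Step 3: frontier [A—E 12, A—D 18, B—E 12, B—D 14, C—E 9, C—D 19] → take C—E (9); add E.
Step 4: frontier [A—D 18, B—D 14, C—D 19, D—E 18] → take B—D (14); add D.
MST edges: A—C, A—B, C—E, B—D; total weight 7+2+9+14 = 32.

32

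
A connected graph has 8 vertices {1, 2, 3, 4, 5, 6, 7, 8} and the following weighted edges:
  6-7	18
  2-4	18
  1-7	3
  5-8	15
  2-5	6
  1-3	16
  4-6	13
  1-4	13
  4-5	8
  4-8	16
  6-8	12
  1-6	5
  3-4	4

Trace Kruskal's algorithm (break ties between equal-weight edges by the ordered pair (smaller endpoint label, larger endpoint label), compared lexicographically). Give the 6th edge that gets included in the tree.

Kruskal's algorithm — process edges by increasing weight (ties by edge label):
1-7 (3): add — endpoints in different components.
3-4 (4): add — endpoints in different components.
1-6 (5): add — endpoints in different components.
2-5 (6): add — endpoints in different components.
4-5 (8): add — endpoints in different components.
6-8 (12): add — endpoints in different components.
1-4 (13): add — endpoints in different components.
The 6th edge added is 6-8.

6-8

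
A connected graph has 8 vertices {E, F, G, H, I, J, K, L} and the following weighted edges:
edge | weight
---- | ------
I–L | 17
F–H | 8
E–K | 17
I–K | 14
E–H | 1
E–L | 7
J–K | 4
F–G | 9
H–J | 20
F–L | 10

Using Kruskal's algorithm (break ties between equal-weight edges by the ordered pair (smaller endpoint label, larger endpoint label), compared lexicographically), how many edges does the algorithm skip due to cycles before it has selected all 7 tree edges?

1

Sort edges by weight, then run Kruskal:
E–H (1): add — endpoints in different components.
J–K (4): add — endpoints in different components.
E–L (7): add — endpoints in different components.
F–H (8): add — endpoints in different components.
F–G (9): add — endpoints in different components.
F–L (10): skip — F and L already connected.
I–K (14): add — endpoints in different components.
E–K (17): add — endpoints in different components.
Edges rejected before the tree was complete: 1.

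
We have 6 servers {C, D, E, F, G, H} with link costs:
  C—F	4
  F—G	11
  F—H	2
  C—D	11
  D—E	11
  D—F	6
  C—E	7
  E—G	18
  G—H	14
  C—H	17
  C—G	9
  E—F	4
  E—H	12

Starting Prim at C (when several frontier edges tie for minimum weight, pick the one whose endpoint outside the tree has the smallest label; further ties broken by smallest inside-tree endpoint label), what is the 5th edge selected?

Prim, starting at C.
Step 1: frontier [C—F 4, C—E 7, C—G 9, C—D 11, C—H 17] → take C—F (4); add F.
Step 2: frontier [C—E 7, C—G 9, C—D 11, C—H 17, F—H 2, E—F 4, D—F 6, F—G 11] → take F—H (2); add H.
Step 3: frontier [C—E 7, C—G 9, C—D 11, E—F 4, D—F 6, F—G 11, E—H 12, G—H 14] → take E—F (4); add E.
Step 4: frontier [C—G 9, C—D 11, D—E 11, E—G 18, D—F 6, F—G 11, G—H 14] → take D—F (6); add D.
Step 5: frontier [C—G 9, E—G 18, F—G 11, G—H 14] → take C—G (9); add G.
The 5th edge added is C—G.

C-G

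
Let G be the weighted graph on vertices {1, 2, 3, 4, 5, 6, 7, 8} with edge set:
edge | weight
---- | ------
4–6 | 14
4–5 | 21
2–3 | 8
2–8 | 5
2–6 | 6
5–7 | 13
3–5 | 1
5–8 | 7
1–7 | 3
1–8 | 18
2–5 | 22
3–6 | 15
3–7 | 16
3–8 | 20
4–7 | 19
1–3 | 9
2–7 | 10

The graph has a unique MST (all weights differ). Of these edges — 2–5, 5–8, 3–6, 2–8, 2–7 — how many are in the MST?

2

Kruskal's algorithm — process edges by increasing weight (ties by edge label):
3–5 (1): add — endpoints in different components.
1–7 (3): add — endpoints in different components.
2–8 (5): add — endpoints in different components.
2–6 (6): add — endpoints in different components.
5–8 (7): add — endpoints in different components.
2–3 (8): skip — 2 and 3 already connected.
1–3 (9): add — endpoints in different components.
2–7 (10): skip — 2 and 7 already connected.
5–7 (13): skip — 5 and 7 already connected.
4–6 (14): add — endpoints in different components.
MST edge set: {3–5, 1–7, 2–8, 2–6, 5–8, 1–3, 4–6}.
Of the listed edges, {5–8, 2–8} are in the MST → 2.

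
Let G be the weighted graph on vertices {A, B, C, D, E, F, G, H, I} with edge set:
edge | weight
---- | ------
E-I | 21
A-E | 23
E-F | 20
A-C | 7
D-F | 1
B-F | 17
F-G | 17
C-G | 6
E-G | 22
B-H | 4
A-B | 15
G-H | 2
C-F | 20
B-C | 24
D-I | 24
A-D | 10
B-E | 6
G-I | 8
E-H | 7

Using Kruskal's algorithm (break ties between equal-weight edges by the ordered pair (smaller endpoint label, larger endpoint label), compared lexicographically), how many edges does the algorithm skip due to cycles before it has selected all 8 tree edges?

Sort edges by weight, then run Kruskal:
D-F (1): add — endpoints in different components.
G-H (2): add — endpoints in different components.
B-H (4): add — endpoints in different components.
B-E (6): add — endpoints in different components.
C-G (6): add — endpoints in different components.
A-C (7): add — endpoints in different components.
E-H (7): skip — E and H already connected.
G-I (8): add — endpoints in different components.
A-D (10): add — endpoints in different components.
Edges rejected before the tree was complete: 1.

1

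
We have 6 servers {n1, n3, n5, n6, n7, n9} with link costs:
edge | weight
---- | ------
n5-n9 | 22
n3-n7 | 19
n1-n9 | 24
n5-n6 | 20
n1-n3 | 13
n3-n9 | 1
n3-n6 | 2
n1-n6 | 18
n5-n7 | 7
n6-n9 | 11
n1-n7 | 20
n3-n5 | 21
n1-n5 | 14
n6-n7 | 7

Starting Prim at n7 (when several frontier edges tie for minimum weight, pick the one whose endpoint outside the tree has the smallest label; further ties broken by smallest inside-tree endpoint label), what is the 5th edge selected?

n1-n3

Prim's algorithm from n7:
Step 1: frontier [n5-n7 7, n6-n7 7, n3-n7 19, n1-n7 20] → take n5-n7 (7); add n5.
Step 2: frontier [n1-n5 14, n5-n6 20, n3-n5 21, n5-n9 22, n6-n7 7, n3-n7 19, n1-n7 20] → take n6-n7 (7); add n6.
Step 3: frontier [n1-n5 14, n3-n5 21, n5-n9 22, n3-n6 2, n6-n9 11, n1-n6 18, n3-n7 19, n1-n7 20] → take n3-n6 (2); add n3.
Step 4: frontier [n3-n9 1, n1-n3 13, n1-n5 14, n5-n9 22, n6-n9 11, n1-n6 18, n1-n7 20] → take n3-n9 (1); add n9.
Step 5: frontier [n1-n3 13, n1-n5 14, n1-n6 18, n1-n7 20, n1-n9 24] → take n1-n3 (13); add n1.
The 5th edge added is n1-n3.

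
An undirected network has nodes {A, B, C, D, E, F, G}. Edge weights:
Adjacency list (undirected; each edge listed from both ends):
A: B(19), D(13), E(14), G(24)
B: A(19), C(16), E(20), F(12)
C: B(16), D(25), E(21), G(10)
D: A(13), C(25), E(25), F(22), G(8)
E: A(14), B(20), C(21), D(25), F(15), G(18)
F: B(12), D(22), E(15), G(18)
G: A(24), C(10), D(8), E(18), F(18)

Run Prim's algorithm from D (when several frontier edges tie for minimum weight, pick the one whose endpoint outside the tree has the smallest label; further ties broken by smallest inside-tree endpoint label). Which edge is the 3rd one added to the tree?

A-D

Grow the tree from D using Prim:
Step 1: cheapest edge leaving the tree is D G (8); add G.
Step 2: cheapest edge leaving the tree is C G (10); add C.
Step 3: cheapest edge leaving the tree is A D (13); add A.
Step 4: cheapest edge leaving the tree is A E (14); add E.
Step 5: cheapest edge leaving the tree is E F (15); add F.
Step 6: cheapest edge leaving the tree is B F (12); add B.
The 3rd edge added is A D.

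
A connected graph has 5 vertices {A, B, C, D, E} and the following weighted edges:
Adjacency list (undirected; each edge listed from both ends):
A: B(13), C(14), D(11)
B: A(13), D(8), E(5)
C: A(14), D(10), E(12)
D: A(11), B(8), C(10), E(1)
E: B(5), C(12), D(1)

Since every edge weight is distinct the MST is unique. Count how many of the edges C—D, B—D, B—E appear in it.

Kruskal's algorithm — process edges by increasing weight (ties by edge label):
D—E (1): add. Components now {A} {B} {C} {D,E}
B—E (5): add. Components now {A} {B,D,E} {C}
B—D (8): skip — B and D already connected.
C—D (10): add. Components now {A} {B,C,D,E}
A—D (11): add. Components now {A,B,C,D,E}
MST edge set: {D—E, B—E, C—D, A—D}.
Of the listed edges, {C—D, B—E} are in the MST → 2.

2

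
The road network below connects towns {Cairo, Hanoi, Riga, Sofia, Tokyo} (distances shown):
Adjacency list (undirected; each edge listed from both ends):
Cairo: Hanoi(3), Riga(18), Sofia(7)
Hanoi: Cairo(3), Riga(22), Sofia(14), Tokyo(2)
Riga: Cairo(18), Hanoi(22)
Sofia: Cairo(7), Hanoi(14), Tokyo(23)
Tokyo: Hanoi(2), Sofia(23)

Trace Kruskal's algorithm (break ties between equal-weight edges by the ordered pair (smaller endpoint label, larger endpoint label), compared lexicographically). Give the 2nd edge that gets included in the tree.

Kruskal's algorithm — process edges by increasing weight (ties by edge label):
Hanoi—Tokyo (2): add — endpoints in different components.
Cairo—Hanoi (3): add — endpoints in different components.
Cairo—Sofia (7): add — endpoints in different components.
Hanoi—Sofia (14): skip — Hanoi and Sofia already connected.
Cairo—Riga (18): add — endpoints in different components.
The 2nd edge added is Cairo—Hanoi.

Cairo-Hanoi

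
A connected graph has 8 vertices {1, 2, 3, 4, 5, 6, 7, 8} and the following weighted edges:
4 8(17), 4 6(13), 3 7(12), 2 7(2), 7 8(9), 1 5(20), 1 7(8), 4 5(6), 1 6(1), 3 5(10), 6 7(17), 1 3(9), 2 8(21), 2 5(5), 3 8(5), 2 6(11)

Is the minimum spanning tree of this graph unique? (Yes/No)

No

Kruskal's algorithm — process edges by increasing weight (ties by edge label):
1 6 (1): add — endpoints in different components.
2 7 (2): add — endpoints in different components.
2 5 (5): add — endpoints in different components.
3 8 (5): add — endpoints in different components.
4 5 (6): add — endpoints in different components.
1 7 (8): add — endpoints in different components.
1 3 (9): add — endpoints in different components.
Non-tree edge 7 8 has weight 9, equal to the heaviest edge on its tree cycle — swapping gives another MST of the same weight. Not unique.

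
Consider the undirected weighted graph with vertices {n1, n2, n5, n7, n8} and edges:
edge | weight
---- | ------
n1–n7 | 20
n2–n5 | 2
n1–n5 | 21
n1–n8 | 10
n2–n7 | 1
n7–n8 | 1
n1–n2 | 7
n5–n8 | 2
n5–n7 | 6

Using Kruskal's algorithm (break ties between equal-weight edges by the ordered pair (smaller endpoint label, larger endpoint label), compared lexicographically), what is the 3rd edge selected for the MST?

Kruskal's algorithm — process edges by increasing weight (ties by edge label):
n2–n7 (1): add. Components now {n5} {n2,n7} {n8} {n1}
n7–n8 (1): add. Components now {n5} {n2,n7,n8} {n1}
n2–n5 (2): add. Components now {n2,n5,n7,n8} {n1}
n5–n8 (2): skip — n5 and n8 already connected.
n5–n7 (6): skip — n5 and n7 already connected.
n1–n2 (7): add. Components now {n1,n2,n5,n7,n8}
The 3rd edge added is n2–n5.

n2-n5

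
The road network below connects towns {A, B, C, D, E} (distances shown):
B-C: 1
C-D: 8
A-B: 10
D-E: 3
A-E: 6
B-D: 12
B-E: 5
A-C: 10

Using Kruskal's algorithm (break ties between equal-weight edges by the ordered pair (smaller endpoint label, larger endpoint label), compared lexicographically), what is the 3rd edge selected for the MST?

Kruskal's algorithm — process edges by increasing weight (ties by edge label):
B-C (1): add. Components now {A} {B,C} {D} {E}
D-E (3): add. Components now {A} {B,C} {D,E}
B-E (5): add. Components now {A} {B,C,D,E}
A-E (6): add. Components now {A,B,C,D,E}
The 3rd edge added is B-E.

B-E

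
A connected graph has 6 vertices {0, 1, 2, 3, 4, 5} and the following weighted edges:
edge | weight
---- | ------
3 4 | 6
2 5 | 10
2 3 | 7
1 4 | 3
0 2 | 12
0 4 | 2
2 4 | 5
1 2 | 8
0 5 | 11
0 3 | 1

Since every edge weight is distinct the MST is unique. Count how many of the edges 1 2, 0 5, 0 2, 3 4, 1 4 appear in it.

1

Sort edges by weight, then run Kruskal:
0 3 (1): add — endpoints in different components.
0 4 (2): add — endpoints in different components.
1 4 (3): add — endpoints in different components.
2 4 (5): add — endpoints in different components.
3 4 (6): skip — 3 and 4 already connected.
2 3 (7): skip — 2 and 3 already connected.
1 2 (8): skip — 1 and 2 already connected.
2 5 (10): add — endpoints in different components.
MST edge set: {0 3, 0 4, 1 4, 2 4, 2 5}.
Of the listed edges, {1 4} are in the MST → 1.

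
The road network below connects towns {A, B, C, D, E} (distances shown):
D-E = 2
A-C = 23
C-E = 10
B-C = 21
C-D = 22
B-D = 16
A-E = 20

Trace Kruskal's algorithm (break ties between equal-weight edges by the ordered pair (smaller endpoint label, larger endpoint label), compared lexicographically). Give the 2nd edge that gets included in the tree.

C-E

Kruskal's algorithm — process edges by increasing weight (ties by edge label):
D-E (2): add — endpoints in different components.
C-E (10): add — endpoints in different components.
B-D (16): add — endpoints in different components.
A-E (20): add — endpoints in different components.
The 2nd edge added is C-E.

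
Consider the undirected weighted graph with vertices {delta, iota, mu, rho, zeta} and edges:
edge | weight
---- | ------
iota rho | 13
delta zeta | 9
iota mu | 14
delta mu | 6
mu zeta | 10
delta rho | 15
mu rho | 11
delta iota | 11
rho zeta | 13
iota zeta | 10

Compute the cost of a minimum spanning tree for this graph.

36

Grow the tree from iota using Prim:
Step 1: frontier [iota zeta 10, delta iota 11, iota rho 13, iota mu 14] → take iota zeta (10); add zeta.
Step 2: frontier [delta iota 11, iota rho 13, iota mu 14, delta zeta 9, mu zeta 10, rho zeta 13] → take delta zeta (9); add delta.
Step 3: frontier [delta mu 6, delta rho 15, iota rho 13, iota mu 14, mu zeta 10, rho zeta 13] → take delta mu (6); add mu.
Step 4: frontier [delta rho 15, iota rho 13, mu rho 11, rho zeta 13] → take mu rho (11); add rho.
MST edges: iota zeta, delta zeta, delta mu, mu rho; total weight 10+9+6+11 = 36.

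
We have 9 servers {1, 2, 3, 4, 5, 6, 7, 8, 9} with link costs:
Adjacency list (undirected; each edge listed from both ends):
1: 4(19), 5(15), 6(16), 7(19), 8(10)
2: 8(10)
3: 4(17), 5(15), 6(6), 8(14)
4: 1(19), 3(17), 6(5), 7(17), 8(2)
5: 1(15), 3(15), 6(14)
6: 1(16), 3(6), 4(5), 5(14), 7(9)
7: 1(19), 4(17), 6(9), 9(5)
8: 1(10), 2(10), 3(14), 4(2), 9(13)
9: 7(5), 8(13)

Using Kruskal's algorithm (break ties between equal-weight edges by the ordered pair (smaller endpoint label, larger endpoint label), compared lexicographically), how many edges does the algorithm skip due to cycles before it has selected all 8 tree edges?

Kruskal's algorithm — process edges by increasing weight (ties by edge label):
4—8 (2): add — endpoints in different components.
4—6 (5): add — endpoints in different components.
7—9 (5): add — endpoints in different components.
3—6 (6): add — endpoints in different components.
6—7 (9): add — endpoints in different components.
1—8 (10): add — endpoints in different components.
2—8 (10): add — endpoints in different components.
8—9 (13): skip — 8 and 9 already connected.
3—8 (14): skip — 3 and 8 already connected.
5—6 (14): add — endpoints in different components.
Edges rejected before the tree was complete: 2.

2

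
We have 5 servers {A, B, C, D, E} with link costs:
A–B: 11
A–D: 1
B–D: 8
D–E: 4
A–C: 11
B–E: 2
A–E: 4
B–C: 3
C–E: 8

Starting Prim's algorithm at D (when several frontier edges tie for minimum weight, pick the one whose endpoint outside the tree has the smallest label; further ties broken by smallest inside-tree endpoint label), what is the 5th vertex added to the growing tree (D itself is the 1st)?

C

Prim's algorithm from D:
Step 1: frontier [A–D 1, D–E 4, B–D 8] → take A–D (1); add A.
Step 2: frontier [A–E 4, A–B 11, A–C 11, D–E 4, B–D 8] → take A–E (4); add E.
Step 3: frontier [A–B 11, A–C 11, B–D 8, B–E 2, C–E 8] → take B–E (2); add B.
Step 4: frontier [A–C 11, B–C 3, C–E 8] → take B–C (3); add C.
Vertex order: D, A, E, B, C. The 5th vertex is C.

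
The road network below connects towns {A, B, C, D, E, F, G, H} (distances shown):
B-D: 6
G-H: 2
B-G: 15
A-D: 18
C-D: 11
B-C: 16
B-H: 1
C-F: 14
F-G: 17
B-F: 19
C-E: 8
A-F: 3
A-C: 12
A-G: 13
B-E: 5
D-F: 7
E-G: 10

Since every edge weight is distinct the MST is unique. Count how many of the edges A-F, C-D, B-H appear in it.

Sort edges by weight, then run Kruskal:
B-H (1): add — endpoints in different components.
G-H (2): add — endpoints in different components.
A-F (3): add — endpoints in different components.
B-E (5): add — endpoints in different components.
B-D (6): add — endpoints in different components.
D-F (7): add — endpoints in different components.
C-E (8): add — endpoints in different components.
MST edge set: {B-H, G-H, A-F, B-E, B-D, D-F, C-E}.
Of the listed edges, {A-F, B-H} are in the MST → 2.

2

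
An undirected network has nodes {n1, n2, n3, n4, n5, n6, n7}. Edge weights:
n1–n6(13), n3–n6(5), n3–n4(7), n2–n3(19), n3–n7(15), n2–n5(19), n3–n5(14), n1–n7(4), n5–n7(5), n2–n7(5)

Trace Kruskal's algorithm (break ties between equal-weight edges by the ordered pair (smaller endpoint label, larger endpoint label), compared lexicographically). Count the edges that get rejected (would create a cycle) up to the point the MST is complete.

Sort edges by weight, then run Kruskal:
n1–n7 (4): add. Components now {n5} {n1,n7} {n2} {n4} {n3} {n6}
n2–n7 (5): add. Components now {n5} {n1,n2,n7} {n4} {n3} {n6}
n3–n6 (5): add. Components now {n5} {n1,n2,n7} {n4} {n3,n6}
n5–n7 (5): add. Components now {n1,n2,n5,n7} {n4} {n3,n6}
n3–n4 (7): add. Components now {n1,n2,n5,n7} {n3,n4,n6}
n1–n6 (13): add. Components now {n1,n2,n3,n4,n5,n6,n7}
Edges rejected before the tree was complete: 0.

0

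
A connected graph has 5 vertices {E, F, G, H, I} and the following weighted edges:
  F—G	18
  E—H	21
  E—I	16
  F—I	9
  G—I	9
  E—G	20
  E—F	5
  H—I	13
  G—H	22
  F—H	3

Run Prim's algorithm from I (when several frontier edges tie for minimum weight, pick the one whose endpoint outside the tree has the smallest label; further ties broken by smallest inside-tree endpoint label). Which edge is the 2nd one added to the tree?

F-H

Prim's algorithm from I:
Step 1: cheapest edge leaving the tree is F—I (9); add F.
Step 2: cheapest edge leaving the tree is F—H (3); add H.
Step 3: cheapest edge leaving the tree is E—F (5); add E.
Step 4: cheapest edge leaving the tree is G—I (9); add G.
The 2nd edge added is F—H.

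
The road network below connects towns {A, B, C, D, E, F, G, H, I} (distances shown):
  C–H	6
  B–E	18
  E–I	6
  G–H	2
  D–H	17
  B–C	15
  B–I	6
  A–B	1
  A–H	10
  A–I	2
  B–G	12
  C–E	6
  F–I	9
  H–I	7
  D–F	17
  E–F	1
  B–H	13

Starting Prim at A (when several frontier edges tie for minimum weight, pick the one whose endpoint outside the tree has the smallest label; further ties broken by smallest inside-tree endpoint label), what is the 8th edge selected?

Prim, starting at A.
Step 1: cheapest edge leaving the tree is A–B (1); add B.
Step 2: cheapest edge leaving the tree is A–I (2); add I.
Step 3: cheapest edge leaving the tree is E–I (6); add E.
Step 4: cheapest edge leaving the tree is E–F (1); add F.
Step 5: cheapest edge leaving the tree is C–E (6); add C.
Step 6: cheapest edge leaving the tree is C–H (6); add H.
Step 7: cheapest edge leaving the tree is G–H (2); add G.
Step 8: cheapest edge leaving the tree is D–F (17); add D.
The 8th edge added is D–F.

D-F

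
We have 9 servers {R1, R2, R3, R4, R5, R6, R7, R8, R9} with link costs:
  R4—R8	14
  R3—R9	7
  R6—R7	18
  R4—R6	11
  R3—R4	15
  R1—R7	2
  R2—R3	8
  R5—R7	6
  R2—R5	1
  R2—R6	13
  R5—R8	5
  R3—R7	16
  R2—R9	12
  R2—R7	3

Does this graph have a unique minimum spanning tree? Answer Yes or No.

Sort edges by weight, then run Kruskal:
R2—R5 (1): add — endpoints in different components.
R1—R7 (2): add — endpoints in different components.
R2—R7 (3): add — endpoints in different components.
R5—R8 (5): add — endpoints in different components.
R5—R7 (6): skip — R7 and R5 already connected.
R3—R9 (7): add — endpoints in different components.
R2—R3 (8): add — endpoints in different components.
R4—R6 (11): add — endpoints in different components.
R2—R9 (12): skip — R9 and R2 already connected.
R2—R6 (13): add — endpoints in different components.
Every non-tree edge has weight strictly greater than the heaviest edge on the tree path between its endpoints, so the MST is unique.

Yes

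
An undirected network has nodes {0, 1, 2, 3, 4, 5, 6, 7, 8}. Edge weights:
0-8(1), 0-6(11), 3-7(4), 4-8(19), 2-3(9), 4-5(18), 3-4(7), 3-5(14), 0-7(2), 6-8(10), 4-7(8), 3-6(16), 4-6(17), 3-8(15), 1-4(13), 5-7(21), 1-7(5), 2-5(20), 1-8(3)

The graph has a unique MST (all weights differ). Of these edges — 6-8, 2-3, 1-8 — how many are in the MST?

3

Kruskal's algorithm — process edges by increasing weight (ties by edge label):
0-8 (1): add — endpoints in different components.
0-7 (2): add — endpoints in different components.
1-8 (3): add — endpoints in different components.
3-7 (4): add — endpoints in different components.
1-7 (5): skip — 1 and 7 already connected.
3-4 (7): add — endpoints in different components.
4-7 (8): skip — 4 and 7 already connected.
2-3 (9): add — endpoints in different components.
6-8 (10): add — endpoints in different components.
0-6 (11): skip — 0 and 6 already connected.
1-4 (13): skip — 1 and 4 already connected.
3-5 (14): add — endpoints in different components.
MST edge set: {0-8, 0-7, 1-8, 3-7, 3-4, 2-3, 6-8, 3-5}.
Of the listed edges, {6-8, 2-3, 1-8} are in the MST → 3.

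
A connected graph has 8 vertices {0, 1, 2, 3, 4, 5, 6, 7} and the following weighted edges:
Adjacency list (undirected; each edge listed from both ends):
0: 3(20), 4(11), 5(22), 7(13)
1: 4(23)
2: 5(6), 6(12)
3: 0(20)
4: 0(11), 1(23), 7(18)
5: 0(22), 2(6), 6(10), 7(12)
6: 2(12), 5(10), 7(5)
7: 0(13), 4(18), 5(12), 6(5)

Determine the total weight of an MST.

Prim, starting at 3.
Step 1: frontier [0-3 20] → take 0-3 (20); add 0.
Step 2: frontier [0-4 11, 0-7 13, 0-5 22] → take 0-4 (11); add 4.
Step 3: frontier [0-7 13, 0-5 22, 4-7 18, 1-4 23] → take 0-7 (13); add 7.
Step 4: frontier [0-5 22, 1-4 23, 6-7 5, 5-7 12] → take 6-7 (5); add 6.
Step 5: frontier [0-5 22, 1-4 23, 5-6 10, 2-6 12, 5-7 12] → take 5-6 (10); add 5.
Step 6: frontier [1-4 23, 2-5 6, 2-6 12] → take 2-5 (6); add 2.
Step 7: frontier [1-4 23] → take 1-4 (23); add 1.
MST edges: 0-3, 0-4, 0-7, 6-7, 5-6, 2-5, 1-4; total weight 20+11+13+5+10+6+23 = 88.

88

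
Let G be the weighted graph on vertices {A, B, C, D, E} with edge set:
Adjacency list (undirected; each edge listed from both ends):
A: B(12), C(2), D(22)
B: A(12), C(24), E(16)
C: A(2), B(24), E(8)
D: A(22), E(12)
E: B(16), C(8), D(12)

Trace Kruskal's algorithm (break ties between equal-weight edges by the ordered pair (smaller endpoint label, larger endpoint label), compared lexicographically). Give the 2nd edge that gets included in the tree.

C-E

Kruskal: consider edges lightest-first.
A C (2): add. Components now {A,C} {B} {D} {E}
C E (8): add. Components now {A,C,E} {B} {D}
A B (12): add. Components now {A,B,C,E} {D}
D E (12): add. Components now {A,B,C,D,E}
The 2nd edge added is C E.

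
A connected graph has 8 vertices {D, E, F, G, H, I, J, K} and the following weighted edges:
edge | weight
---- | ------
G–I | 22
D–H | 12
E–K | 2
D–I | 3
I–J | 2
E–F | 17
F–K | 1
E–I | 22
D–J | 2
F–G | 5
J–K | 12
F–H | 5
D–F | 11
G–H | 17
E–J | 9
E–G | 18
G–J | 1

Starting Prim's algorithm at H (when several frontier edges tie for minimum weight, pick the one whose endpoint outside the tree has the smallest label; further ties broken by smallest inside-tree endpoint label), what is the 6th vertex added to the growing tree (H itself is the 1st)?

Grow the tree from H using Prim:
Step 1: cheapest edge leaving the tree is F–H (5); add F.
Step 2: cheapest edge leaving the tree is F–K (1); add K.
Step 3: cheapest edge leaving the tree is E–K (2); add E.
Step 4: cheapest edge leaving the tree is F–G (5); add G.
Step 5: cheapest edge leaving the tree is G–J (1); add J.
Step 6: cheapest edge leaving the tree is D–J (2); add D.
Step 7: cheapest edge leaving the tree is I–J (2); add I.
Vertex order: H, F, K, E, G, J, D, I. The 6th vertex is J.

J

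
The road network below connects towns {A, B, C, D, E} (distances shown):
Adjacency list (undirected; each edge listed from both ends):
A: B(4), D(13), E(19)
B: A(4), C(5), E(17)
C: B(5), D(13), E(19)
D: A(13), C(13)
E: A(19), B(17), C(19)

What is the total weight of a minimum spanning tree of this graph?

Kruskal: consider edges lightest-first.
A—B (4): add. Components now {A,B} {C} {D} {E}
B—C (5): add. Components now {A,B,C} {D} {E}
A—D (13): add. Components now {A,B,C,D} {E}
C—D (13): skip — C and D already connected.
B—E (17): add. Components now {A,B,C,D,E}
MST edges: A—B, B—C, A—D, B—E; total weight 4+5+13+17 = 39.

39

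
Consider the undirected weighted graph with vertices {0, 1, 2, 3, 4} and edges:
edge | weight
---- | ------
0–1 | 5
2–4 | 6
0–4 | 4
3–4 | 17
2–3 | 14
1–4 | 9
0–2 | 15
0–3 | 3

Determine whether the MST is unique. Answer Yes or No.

Sort edges by weight, then run Kruskal:
0–3 (3): add — endpoints in different components.
0–4 (4): add — endpoints in different components.
0–1 (5): add — endpoints in different components.
2–4 (6): add — endpoints in different components.
Every non-tree edge has weight strictly greater than the heaviest edge on the tree path between its endpoints, so the MST is unique.

Yes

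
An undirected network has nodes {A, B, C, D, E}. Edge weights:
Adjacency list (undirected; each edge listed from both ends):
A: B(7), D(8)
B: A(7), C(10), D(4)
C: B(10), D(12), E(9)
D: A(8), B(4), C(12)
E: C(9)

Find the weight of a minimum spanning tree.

Kruskal: consider edges lightest-first.
B-D (4): add — endpoints in different components.
A-B (7): add — endpoints in different components.
A-D (8): skip — A and D already connected.
C-E (9): add — endpoints in different components.
B-C (10): add — endpoints in different components.
MST edges: B-D, A-B, C-E, B-C; total weight 4+7+9+10 = 30.

30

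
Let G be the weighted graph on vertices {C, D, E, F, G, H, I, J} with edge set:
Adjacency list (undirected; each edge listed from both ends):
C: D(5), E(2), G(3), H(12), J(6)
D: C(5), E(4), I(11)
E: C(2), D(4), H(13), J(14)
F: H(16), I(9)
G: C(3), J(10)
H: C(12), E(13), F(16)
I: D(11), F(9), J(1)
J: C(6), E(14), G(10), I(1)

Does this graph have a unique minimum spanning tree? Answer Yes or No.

Yes

Kruskal's algorithm — process edges by increasing weight (ties by edge label):
I J (1): add — endpoints in different components.
C E (2): add — endpoints in different components.
C G (3): add — endpoints in different components.
D E (4): add — endpoints in different components.
C D (5): skip — C and D already connected.
C J (6): add — endpoints in different components.
F I (9): add — endpoints in different components.
G J (10): skip — G and J already connected.
D I (11): skip — D and I already connected.
C H (12): add — endpoints in different components.
Every non-tree edge has weight strictly greater than the heaviest edge on the tree path between its endpoints, so the MST is unique.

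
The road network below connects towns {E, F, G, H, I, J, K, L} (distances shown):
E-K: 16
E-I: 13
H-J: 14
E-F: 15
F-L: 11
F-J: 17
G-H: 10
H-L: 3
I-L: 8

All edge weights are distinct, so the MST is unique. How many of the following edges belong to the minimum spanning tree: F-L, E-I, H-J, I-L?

Sort edges by weight, then run Kruskal:
H-L (3): add — endpoints in different components.
I-L (8): add — endpoints in different components.
G-H (10): add — endpoints in different components.
F-L (11): add — endpoints in different components.
E-I (13): add — endpoints in different components.
H-J (14): add — endpoints in different components.
E-F (15): skip — E and F already connected.
E-K (16): add — endpoints in different components.
MST edge set: {H-L, I-L, G-H, F-L, E-I, H-J, E-K}.
Of the listed edges, {F-L, E-I, H-J, I-L} are in the MST → 4.

4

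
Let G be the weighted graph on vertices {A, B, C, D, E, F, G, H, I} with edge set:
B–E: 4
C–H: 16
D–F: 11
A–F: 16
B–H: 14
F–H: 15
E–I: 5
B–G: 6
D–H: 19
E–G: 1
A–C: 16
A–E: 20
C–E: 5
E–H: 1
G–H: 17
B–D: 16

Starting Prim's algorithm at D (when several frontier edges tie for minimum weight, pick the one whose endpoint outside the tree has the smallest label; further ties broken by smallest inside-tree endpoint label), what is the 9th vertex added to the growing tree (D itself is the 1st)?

A

Grow the tree from D using Prim:
Step 1: cheapest edge leaving the tree is D–F (11); add F.
Step 2: cheapest edge leaving the tree is F–H (15); add H.
Step 3: cheapest edge leaving the tree is E–H (1); add E.
Step 4: cheapest edge leaving the tree is E–G (1); add G.
Step 5: cheapest edge leaving the tree is B–E (4); add B.
Step 6: cheapest edge leaving the tree is C–E (5); add C.
Step 7: cheapest edge leaving the tree is E–I (5); add I.
Step 8: cheapest edge leaving the tree is A–C (16); add A.
Vertex order: D, F, H, E, G, B, C, I, A. The 9th vertex is A.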